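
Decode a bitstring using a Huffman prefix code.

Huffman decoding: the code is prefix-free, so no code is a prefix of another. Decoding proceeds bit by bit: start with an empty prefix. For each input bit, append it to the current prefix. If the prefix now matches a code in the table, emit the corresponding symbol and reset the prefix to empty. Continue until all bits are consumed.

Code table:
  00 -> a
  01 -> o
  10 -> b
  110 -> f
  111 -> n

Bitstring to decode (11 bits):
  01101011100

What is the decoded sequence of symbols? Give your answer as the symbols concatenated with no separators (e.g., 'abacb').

Bit 0: prefix='0' (no match yet)
Bit 1: prefix='01' -> emit 'o', reset
Bit 2: prefix='1' (no match yet)
Bit 3: prefix='10' -> emit 'b', reset
Bit 4: prefix='1' (no match yet)
Bit 5: prefix='10' -> emit 'b', reset
Bit 6: prefix='1' (no match yet)
Bit 7: prefix='11' (no match yet)
Bit 8: prefix='111' -> emit 'n', reset
Bit 9: prefix='0' (no match yet)
Bit 10: prefix='00' -> emit 'a', reset

Answer: obbna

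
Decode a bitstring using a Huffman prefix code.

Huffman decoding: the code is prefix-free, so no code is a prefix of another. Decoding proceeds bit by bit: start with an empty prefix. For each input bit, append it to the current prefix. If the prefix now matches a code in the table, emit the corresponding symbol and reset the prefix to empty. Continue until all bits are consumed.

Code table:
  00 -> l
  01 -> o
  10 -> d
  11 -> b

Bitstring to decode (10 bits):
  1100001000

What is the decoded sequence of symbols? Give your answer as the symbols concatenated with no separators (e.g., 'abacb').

Answer: blldl

Derivation:
Bit 0: prefix='1' (no match yet)
Bit 1: prefix='11' -> emit 'b', reset
Bit 2: prefix='0' (no match yet)
Bit 3: prefix='00' -> emit 'l', reset
Bit 4: prefix='0' (no match yet)
Bit 5: prefix='00' -> emit 'l', reset
Bit 6: prefix='1' (no match yet)
Bit 7: prefix='10' -> emit 'd', reset
Bit 8: prefix='0' (no match yet)
Bit 9: prefix='00' -> emit 'l', reset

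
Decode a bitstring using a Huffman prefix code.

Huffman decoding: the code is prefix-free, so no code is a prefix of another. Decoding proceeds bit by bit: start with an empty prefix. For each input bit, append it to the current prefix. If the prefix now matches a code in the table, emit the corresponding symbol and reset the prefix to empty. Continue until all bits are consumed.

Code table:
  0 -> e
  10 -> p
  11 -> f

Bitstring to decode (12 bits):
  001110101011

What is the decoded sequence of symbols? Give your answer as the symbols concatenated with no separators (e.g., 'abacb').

Answer: eefpppf

Derivation:
Bit 0: prefix='0' -> emit 'e', reset
Bit 1: prefix='0' -> emit 'e', reset
Bit 2: prefix='1' (no match yet)
Bit 3: prefix='11' -> emit 'f', reset
Bit 4: prefix='1' (no match yet)
Bit 5: prefix='10' -> emit 'p', reset
Bit 6: prefix='1' (no match yet)
Bit 7: prefix='10' -> emit 'p', reset
Bit 8: prefix='1' (no match yet)
Bit 9: prefix='10' -> emit 'p', reset
Bit 10: prefix='1' (no match yet)
Bit 11: prefix='11' -> emit 'f', reset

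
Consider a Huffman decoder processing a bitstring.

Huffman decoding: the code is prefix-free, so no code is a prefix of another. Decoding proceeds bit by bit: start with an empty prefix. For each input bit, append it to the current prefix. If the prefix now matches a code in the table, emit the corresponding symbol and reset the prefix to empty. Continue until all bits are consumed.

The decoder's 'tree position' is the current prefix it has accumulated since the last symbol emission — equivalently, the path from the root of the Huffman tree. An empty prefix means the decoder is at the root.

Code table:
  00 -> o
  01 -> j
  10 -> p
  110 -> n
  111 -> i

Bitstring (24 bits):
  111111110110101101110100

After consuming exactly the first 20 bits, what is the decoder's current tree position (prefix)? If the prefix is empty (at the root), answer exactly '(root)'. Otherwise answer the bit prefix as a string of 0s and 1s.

Answer: (root)

Derivation:
Bit 0: prefix='1' (no match yet)
Bit 1: prefix='11' (no match yet)
Bit 2: prefix='111' -> emit 'i', reset
Bit 3: prefix='1' (no match yet)
Bit 4: prefix='11' (no match yet)
Bit 5: prefix='111' -> emit 'i', reset
Bit 6: prefix='1' (no match yet)
Bit 7: prefix='11' (no match yet)
Bit 8: prefix='110' -> emit 'n', reset
Bit 9: prefix='1' (no match yet)
Bit 10: prefix='11' (no match yet)
Bit 11: prefix='110' -> emit 'n', reset
Bit 12: prefix='1' (no match yet)
Bit 13: prefix='10' -> emit 'p', reset
Bit 14: prefix='1' (no match yet)
Bit 15: prefix='11' (no match yet)
Bit 16: prefix='110' -> emit 'n', reset
Bit 17: prefix='1' (no match yet)
Bit 18: prefix='11' (no match yet)
Bit 19: prefix='111' -> emit 'i', reset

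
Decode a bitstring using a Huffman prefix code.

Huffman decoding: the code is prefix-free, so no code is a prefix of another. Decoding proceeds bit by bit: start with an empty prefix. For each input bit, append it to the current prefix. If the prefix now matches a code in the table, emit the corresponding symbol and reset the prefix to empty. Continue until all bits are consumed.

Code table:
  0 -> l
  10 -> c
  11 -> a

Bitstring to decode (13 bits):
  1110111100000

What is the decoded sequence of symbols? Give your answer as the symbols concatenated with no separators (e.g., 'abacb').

Answer: acaalllll

Derivation:
Bit 0: prefix='1' (no match yet)
Bit 1: prefix='11' -> emit 'a', reset
Bit 2: prefix='1' (no match yet)
Bit 3: prefix='10' -> emit 'c', reset
Bit 4: prefix='1' (no match yet)
Bit 5: prefix='11' -> emit 'a', reset
Bit 6: prefix='1' (no match yet)
Bit 7: prefix='11' -> emit 'a', reset
Bit 8: prefix='0' -> emit 'l', reset
Bit 9: prefix='0' -> emit 'l', reset
Bit 10: prefix='0' -> emit 'l', reset
Bit 11: prefix='0' -> emit 'l', reset
Bit 12: prefix='0' -> emit 'l', reset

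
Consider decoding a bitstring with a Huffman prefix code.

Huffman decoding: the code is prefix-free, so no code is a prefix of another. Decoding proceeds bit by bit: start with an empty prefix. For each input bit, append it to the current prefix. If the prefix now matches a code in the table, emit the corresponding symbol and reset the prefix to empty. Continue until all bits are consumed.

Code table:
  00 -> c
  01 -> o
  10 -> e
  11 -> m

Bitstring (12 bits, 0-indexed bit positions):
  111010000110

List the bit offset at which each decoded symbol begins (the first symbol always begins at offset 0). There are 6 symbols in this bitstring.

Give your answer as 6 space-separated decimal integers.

Answer: 0 2 4 6 8 10

Derivation:
Bit 0: prefix='1' (no match yet)
Bit 1: prefix='11' -> emit 'm', reset
Bit 2: prefix='1' (no match yet)
Bit 3: prefix='10' -> emit 'e', reset
Bit 4: prefix='1' (no match yet)
Bit 5: prefix='10' -> emit 'e', reset
Bit 6: prefix='0' (no match yet)
Bit 7: prefix='00' -> emit 'c', reset
Bit 8: prefix='0' (no match yet)
Bit 9: prefix='01' -> emit 'o', reset
Bit 10: prefix='1' (no match yet)
Bit 11: prefix='10' -> emit 'e', reset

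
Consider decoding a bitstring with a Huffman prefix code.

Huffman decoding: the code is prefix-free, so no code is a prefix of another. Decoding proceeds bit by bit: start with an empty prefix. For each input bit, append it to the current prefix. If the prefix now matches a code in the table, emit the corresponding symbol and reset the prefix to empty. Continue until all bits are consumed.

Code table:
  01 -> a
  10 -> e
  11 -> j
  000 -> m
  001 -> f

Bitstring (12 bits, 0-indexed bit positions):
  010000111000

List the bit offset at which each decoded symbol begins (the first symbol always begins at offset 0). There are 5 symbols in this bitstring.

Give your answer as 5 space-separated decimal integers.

Answer: 0 2 5 7 9

Derivation:
Bit 0: prefix='0' (no match yet)
Bit 1: prefix='01' -> emit 'a', reset
Bit 2: prefix='0' (no match yet)
Bit 3: prefix='00' (no match yet)
Bit 4: prefix='000' -> emit 'm', reset
Bit 5: prefix='0' (no match yet)
Bit 6: prefix='01' -> emit 'a', reset
Bit 7: prefix='1' (no match yet)
Bit 8: prefix='11' -> emit 'j', reset
Bit 9: prefix='0' (no match yet)
Bit 10: prefix='00' (no match yet)
Bit 11: prefix='000' -> emit 'm', reset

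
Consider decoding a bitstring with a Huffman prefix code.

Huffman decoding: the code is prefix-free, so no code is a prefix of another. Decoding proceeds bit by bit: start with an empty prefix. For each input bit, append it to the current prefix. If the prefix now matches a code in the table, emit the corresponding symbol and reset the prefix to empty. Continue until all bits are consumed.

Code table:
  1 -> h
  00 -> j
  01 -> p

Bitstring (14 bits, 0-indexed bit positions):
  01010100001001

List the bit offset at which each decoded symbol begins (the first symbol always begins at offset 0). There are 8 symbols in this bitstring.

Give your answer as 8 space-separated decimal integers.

Bit 0: prefix='0' (no match yet)
Bit 1: prefix='01' -> emit 'p', reset
Bit 2: prefix='0' (no match yet)
Bit 3: prefix='01' -> emit 'p', reset
Bit 4: prefix='0' (no match yet)
Bit 5: prefix='01' -> emit 'p', reset
Bit 6: prefix='0' (no match yet)
Bit 7: prefix='00' -> emit 'j', reset
Bit 8: prefix='0' (no match yet)
Bit 9: prefix='00' -> emit 'j', reset
Bit 10: prefix='1' -> emit 'h', reset
Bit 11: prefix='0' (no match yet)
Bit 12: prefix='00' -> emit 'j', reset
Bit 13: prefix='1' -> emit 'h', reset

Answer: 0 2 4 6 8 10 11 13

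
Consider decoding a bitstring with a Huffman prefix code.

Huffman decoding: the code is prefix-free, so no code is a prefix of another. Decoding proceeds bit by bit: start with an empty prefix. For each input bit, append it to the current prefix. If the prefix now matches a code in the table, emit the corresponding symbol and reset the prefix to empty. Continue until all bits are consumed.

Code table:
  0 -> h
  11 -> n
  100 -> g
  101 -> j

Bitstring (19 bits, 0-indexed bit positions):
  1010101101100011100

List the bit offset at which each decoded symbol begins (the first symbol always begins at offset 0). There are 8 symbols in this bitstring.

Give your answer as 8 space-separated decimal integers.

Bit 0: prefix='1' (no match yet)
Bit 1: prefix='10' (no match yet)
Bit 2: prefix='101' -> emit 'j', reset
Bit 3: prefix='0' -> emit 'h', reset
Bit 4: prefix='1' (no match yet)
Bit 5: prefix='10' (no match yet)
Bit 6: prefix='101' -> emit 'j', reset
Bit 7: prefix='1' (no match yet)
Bit 8: prefix='10' (no match yet)
Bit 9: prefix='101' -> emit 'j', reset
Bit 10: prefix='1' (no match yet)
Bit 11: prefix='10' (no match yet)
Bit 12: prefix='100' -> emit 'g', reset
Bit 13: prefix='0' -> emit 'h', reset
Bit 14: prefix='1' (no match yet)
Bit 15: prefix='11' -> emit 'n', reset
Bit 16: prefix='1' (no match yet)
Bit 17: prefix='10' (no match yet)
Bit 18: prefix='100' -> emit 'g', reset

Answer: 0 3 4 7 10 13 14 16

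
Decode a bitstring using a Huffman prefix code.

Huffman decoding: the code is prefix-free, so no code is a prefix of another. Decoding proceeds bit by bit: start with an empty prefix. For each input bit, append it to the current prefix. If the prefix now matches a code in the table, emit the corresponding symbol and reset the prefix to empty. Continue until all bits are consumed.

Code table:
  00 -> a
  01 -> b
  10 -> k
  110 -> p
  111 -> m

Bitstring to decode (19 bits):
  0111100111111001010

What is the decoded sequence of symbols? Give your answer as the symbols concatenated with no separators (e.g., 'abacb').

Answer: bmammakk

Derivation:
Bit 0: prefix='0' (no match yet)
Bit 1: prefix='01' -> emit 'b', reset
Bit 2: prefix='1' (no match yet)
Bit 3: prefix='11' (no match yet)
Bit 4: prefix='111' -> emit 'm', reset
Bit 5: prefix='0' (no match yet)
Bit 6: prefix='00' -> emit 'a', reset
Bit 7: prefix='1' (no match yet)
Bit 8: prefix='11' (no match yet)
Bit 9: prefix='111' -> emit 'm', reset
Bit 10: prefix='1' (no match yet)
Bit 11: prefix='11' (no match yet)
Bit 12: prefix='111' -> emit 'm', reset
Bit 13: prefix='0' (no match yet)
Bit 14: prefix='00' -> emit 'a', reset
Bit 15: prefix='1' (no match yet)
Bit 16: prefix='10' -> emit 'k', reset
Bit 17: prefix='1' (no match yet)
Bit 18: prefix='10' -> emit 'k', reset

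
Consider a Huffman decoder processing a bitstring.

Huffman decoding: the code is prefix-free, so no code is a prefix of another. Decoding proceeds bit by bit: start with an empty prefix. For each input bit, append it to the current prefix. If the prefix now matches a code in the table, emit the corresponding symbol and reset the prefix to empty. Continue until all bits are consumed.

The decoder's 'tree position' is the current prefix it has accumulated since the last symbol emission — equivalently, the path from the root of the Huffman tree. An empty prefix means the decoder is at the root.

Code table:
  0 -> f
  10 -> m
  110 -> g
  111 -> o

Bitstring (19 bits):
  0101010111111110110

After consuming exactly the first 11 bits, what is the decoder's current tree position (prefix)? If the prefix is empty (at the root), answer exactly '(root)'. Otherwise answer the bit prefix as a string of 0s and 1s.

Answer: 1

Derivation:
Bit 0: prefix='0' -> emit 'f', reset
Bit 1: prefix='1' (no match yet)
Bit 2: prefix='10' -> emit 'm', reset
Bit 3: prefix='1' (no match yet)
Bit 4: prefix='10' -> emit 'm', reset
Bit 5: prefix='1' (no match yet)
Bit 6: prefix='10' -> emit 'm', reset
Bit 7: prefix='1' (no match yet)
Bit 8: prefix='11' (no match yet)
Bit 9: prefix='111' -> emit 'o', reset
Bit 10: prefix='1' (no match yet)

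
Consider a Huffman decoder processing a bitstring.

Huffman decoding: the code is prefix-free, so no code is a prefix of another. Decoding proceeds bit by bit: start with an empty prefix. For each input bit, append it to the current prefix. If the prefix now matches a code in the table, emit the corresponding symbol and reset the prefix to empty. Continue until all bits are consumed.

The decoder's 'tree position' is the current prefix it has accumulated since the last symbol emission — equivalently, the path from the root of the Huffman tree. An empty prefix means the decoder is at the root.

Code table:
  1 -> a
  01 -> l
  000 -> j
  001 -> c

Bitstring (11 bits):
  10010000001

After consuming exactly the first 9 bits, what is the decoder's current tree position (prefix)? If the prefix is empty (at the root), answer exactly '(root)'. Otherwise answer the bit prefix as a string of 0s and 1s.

Bit 0: prefix='1' -> emit 'a', reset
Bit 1: prefix='0' (no match yet)
Bit 2: prefix='00' (no match yet)
Bit 3: prefix='001' -> emit 'c', reset
Bit 4: prefix='0' (no match yet)
Bit 5: prefix='00' (no match yet)
Bit 6: prefix='000' -> emit 'j', reset
Bit 7: prefix='0' (no match yet)
Bit 8: prefix='00' (no match yet)

Answer: 00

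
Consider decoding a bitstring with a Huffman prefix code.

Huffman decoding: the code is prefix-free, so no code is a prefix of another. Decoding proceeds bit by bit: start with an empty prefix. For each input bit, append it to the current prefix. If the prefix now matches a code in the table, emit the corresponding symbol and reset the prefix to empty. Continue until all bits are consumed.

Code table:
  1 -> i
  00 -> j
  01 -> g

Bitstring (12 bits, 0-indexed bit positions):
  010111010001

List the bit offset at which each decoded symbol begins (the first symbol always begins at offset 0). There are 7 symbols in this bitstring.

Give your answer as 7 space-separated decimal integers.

Answer: 0 2 4 5 6 8 10

Derivation:
Bit 0: prefix='0' (no match yet)
Bit 1: prefix='01' -> emit 'g', reset
Bit 2: prefix='0' (no match yet)
Bit 3: prefix='01' -> emit 'g', reset
Bit 4: prefix='1' -> emit 'i', reset
Bit 5: prefix='1' -> emit 'i', reset
Bit 6: prefix='0' (no match yet)
Bit 7: prefix='01' -> emit 'g', reset
Bit 8: prefix='0' (no match yet)
Bit 9: prefix='00' -> emit 'j', reset
Bit 10: prefix='0' (no match yet)
Bit 11: prefix='01' -> emit 'g', reset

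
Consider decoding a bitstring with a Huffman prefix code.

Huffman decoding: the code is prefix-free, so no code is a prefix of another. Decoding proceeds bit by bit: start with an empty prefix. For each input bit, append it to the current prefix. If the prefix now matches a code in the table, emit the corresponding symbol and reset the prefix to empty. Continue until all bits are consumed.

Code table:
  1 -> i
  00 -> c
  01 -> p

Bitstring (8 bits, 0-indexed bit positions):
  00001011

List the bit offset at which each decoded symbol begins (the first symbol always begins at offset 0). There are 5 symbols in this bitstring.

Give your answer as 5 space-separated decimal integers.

Bit 0: prefix='0' (no match yet)
Bit 1: prefix='00' -> emit 'c', reset
Bit 2: prefix='0' (no match yet)
Bit 3: prefix='00' -> emit 'c', reset
Bit 4: prefix='1' -> emit 'i', reset
Bit 5: prefix='0' (no match yet)
Bit 6: prefix='01' -> emit 'p', reset
Bit 7: prefix='1' -> emit 'i', reset

Answer: 0 2 4 5 7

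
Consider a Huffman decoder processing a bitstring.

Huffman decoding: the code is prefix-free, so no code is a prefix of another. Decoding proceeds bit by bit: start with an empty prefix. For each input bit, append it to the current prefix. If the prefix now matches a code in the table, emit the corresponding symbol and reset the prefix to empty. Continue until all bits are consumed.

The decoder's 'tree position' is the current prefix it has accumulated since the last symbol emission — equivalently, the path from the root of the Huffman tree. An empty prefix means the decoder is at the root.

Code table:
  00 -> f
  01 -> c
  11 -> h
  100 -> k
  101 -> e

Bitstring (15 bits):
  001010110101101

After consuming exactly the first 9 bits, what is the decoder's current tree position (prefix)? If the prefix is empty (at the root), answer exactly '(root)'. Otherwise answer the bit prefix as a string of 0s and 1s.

Bit 0: prefix='0' (no match yet)
Bit 1: prefix='00' -> emit 'f', reset
Bit 2: prefix='1' (no match yet)
Bit 3: prefix='10' (no match yet)
Bit 4: prefix='101' -> emit 'e', reset
Bit 5: prefix='0' (no match yet)
Bit 6: prefix='01' -> emit 'c', reset
Bit 7: prefix='1' (no match yet)
Bit 8: prefix='10' (no match yet)

Answer: 10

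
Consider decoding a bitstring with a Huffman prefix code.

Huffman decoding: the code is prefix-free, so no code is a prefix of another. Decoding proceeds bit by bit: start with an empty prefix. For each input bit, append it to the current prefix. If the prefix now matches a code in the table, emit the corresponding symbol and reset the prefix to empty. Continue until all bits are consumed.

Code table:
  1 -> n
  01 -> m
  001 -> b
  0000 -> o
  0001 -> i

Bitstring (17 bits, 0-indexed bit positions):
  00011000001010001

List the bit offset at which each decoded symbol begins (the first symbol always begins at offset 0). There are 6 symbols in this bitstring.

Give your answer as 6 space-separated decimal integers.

Answer: 0 4 5 9 11 13

Derivation:
Bit 0: prefix='0' (no match yet)
Bit 1: prefix='00' (no match yet)
Bit 2: prefix='000' (no match yet)
Bit 3: prefix='0001' -> emit 'i', reset
Bit 4: prefix='1' -> emit 'n', reset
Bit 5: prefix='0' (no match yet)
Bit 6: prefix='00' (no match yet)
Bit 7: prefix='000' (no match yet)
Bit 8: prefix='0000' -> emit 'o', reset
Bit 9: prefix='0' (no match yet)
Bit 10: prefix='01' -> emit 'm', reset
Bit 11: prefix='0' (no match yet)
Bit 12: prefix='01' -> emit 'm', reset
Bit 13: prefix='0' (no match yet)
Bit 14: prefix='00' (no match yet)
Bit 15: prefix='000' (no match yet)
Bit 16: prefix='0001' -> emit 'i', reset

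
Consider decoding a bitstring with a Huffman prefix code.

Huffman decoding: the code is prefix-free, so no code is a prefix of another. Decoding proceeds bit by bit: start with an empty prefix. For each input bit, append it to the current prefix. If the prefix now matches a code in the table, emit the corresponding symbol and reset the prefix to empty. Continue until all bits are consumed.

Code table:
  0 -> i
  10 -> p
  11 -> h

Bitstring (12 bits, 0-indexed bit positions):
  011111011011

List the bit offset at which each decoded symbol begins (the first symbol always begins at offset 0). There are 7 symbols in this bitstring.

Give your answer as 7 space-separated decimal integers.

Answer: 0 1 3 5 7 9 10

Derivation:
Bit 0: prefix='0' -> emit 'i', reset
Bit 1: prefix='1' (no match yet)
Bit 2: prefix='11' -> emit 'h', reset
Bit 3: prefix='1' (no match yet)
Bit 4: prefix='11' -> emit 'h', reset
Bit 5: prefix='1' (no match yet)
Bit 6: prefix='10' -> emit 'p', reset
Bit 7: prefix='1' (no match yet)
Bit 8: prefix='11' -> emit 'h', reset
Bit 9: prefix='0' -> emit 'i', reset
Bit 10: prefix='1' (no match yet)
Bit 11: prefix='11' -> emit 'h', reset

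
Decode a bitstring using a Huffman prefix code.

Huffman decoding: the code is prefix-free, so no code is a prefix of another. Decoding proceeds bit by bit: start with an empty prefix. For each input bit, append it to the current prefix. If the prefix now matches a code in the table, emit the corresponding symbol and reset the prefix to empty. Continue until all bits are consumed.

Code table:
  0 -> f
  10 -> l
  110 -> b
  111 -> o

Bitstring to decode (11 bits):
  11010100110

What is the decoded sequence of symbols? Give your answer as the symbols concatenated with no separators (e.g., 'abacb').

Bit 0: prefix='1' (no match yet)
Bit 1: prefix='11' (no match yet)
Bit 2: prefix='110' -> emit 'b', reset
Bit 3: prefix='1' (no match yet)
Bit 4: prefix='10' -> emit 'l', reset
Bit 5: prefix='1' (no match yet)
Bit 6: prefix='10' -> emit 'l', reset
Bit 7: prefix='0' -> emit 'f', reset
Bit 8: prefix='1' (no match yet)
Bit 9: prefix='11' (no match yet)
Bit 10: prefix='110' -> emit 'b', reset

Answer: bllfb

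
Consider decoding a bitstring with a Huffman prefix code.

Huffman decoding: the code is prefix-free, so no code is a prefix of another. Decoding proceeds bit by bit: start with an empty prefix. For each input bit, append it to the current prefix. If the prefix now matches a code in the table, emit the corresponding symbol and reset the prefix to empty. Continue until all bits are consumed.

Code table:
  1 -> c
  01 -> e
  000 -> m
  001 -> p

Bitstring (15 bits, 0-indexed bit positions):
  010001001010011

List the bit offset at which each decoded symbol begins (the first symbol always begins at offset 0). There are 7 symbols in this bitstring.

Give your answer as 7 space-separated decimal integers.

Bit 0: prefix='0' (no match yet)
Bit 1: prefix='01' -> emit 'e', reset
Bit 2: prefix='0' (no match yet)
Bit 3: prefix='00' (no match yet)
Bit 4: prefix='000' -> emit 'm', reset
Bit 5: prefix='1' -> emit 'c', reset
Bit 6: prefix='0' (no match yet)
Bit 7: prefix='00' (no match yet)
Bit 8: prefix='001' -> emit 'p', reset
Bit 9: prefix='0' (no match yet)
Bit 10: prefix='01' -> emit 'e', reset
Bit 11: prefix='0' (no match yet)
Bit 12: prefix='00' (no match yet)
Bit 13: prefix='001' -> emit 'p', reset
Bit 14: prefix='1' -> emit 'c', reset

Answer: 0 2 5 6 9 11 14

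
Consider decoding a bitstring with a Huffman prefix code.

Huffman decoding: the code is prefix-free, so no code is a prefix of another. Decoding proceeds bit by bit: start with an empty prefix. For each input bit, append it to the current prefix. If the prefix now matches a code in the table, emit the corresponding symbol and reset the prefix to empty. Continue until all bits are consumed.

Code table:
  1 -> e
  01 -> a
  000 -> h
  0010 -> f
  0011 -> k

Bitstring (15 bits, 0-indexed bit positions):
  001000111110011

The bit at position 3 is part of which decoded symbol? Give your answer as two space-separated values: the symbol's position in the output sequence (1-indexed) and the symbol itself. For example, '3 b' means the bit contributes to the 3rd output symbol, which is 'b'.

Answer: 1 f

Derivation:
Bit 0: prefix='0' (no match yet)
Bit 1: prefix='00' (no match yet)
Bit 2: prefix='001' (no match yet)
Bit 3: prefix='0010' -> emit 'f', reset
Bit 4: prefix='0' (no match yet)
Bit 5: prefix='00' (no match yet)
Bit 6: prefix='001' (no match yet)
Bit 7: prefix='0011' -> emit 'k', reset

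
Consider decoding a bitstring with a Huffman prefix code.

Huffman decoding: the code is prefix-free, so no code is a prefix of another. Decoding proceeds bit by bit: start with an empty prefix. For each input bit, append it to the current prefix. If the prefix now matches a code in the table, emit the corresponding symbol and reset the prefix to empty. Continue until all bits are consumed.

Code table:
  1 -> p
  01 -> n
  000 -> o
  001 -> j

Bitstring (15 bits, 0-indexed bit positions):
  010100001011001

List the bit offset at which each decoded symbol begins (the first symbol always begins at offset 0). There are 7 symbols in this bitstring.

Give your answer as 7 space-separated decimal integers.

Bit 0: prefix='0' (no match yet)
Bit 1: prefix='01' -> emit 'n', reset
Bit 2: prefix='0' (no match yet)
Bit 3: prefix='01' -> emit 'n', reset
Bit 4: prefix='0' (no match yet)
Bit 5: prefix='00' (no match yet)
Bit 6: prefix='000' -> emit 'o', reset
Bit 7: prefix='0' (no match yet)
Bit 8: prefix='01' -> emit 'n', reset
Bit 9: prefix='0' (no match yet)
Bit 10: prefix='01' -> emit 'n', reset
Bit 11: prefix='1' -> emit 'p', reset
Bit 12: prefix='0' (no match yet)
Bit 13: prefix='00' (no match yet)
Bit 14: prefix='001' -> emit 'j', reset

Answer: 0 2 4 7 9 11 12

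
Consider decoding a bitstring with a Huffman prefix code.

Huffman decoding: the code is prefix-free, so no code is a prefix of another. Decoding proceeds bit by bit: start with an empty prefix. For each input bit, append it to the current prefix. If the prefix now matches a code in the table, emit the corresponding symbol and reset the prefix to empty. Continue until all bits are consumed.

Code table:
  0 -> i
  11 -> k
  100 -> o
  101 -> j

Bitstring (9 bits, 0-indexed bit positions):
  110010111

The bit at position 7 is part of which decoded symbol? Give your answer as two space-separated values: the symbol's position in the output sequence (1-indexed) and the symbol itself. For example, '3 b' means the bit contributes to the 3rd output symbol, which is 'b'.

Bit 0: prefix='1' (no match yet)
Bit 1: prefix='11' -> emit 'k', reset
Bit 2: prefix='0' -> emit 'i', reset
Bit 3: prefix='0' -> emit 'i', reset
Bit 4: prefix='1' (no match yet)
Bit 5: prefix='10' (no match yet)
Bit 6: prefix='101' -> emit 'j', reset
Bit 7: prefix='1' (no match yet)
Bit 8: prefix='11' -> emit 'k', reset

Answer: 5 k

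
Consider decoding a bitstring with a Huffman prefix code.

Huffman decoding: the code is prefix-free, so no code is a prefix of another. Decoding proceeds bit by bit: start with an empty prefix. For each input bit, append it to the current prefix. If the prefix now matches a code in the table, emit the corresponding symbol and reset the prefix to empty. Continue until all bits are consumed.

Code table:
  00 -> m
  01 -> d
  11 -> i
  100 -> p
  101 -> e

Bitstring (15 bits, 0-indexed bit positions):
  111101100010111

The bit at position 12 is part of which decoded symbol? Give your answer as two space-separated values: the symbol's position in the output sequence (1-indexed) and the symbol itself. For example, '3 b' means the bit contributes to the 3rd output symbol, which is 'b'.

Bit 0: prefix='1' (no match yet)
Bit 1: prefix='11' -> emit 'i', reset
Bit 2: prefix='1' (no match yet)
Bit 3: prefix='11' -> emit 'i', reset
Bit 4: prefix='0' (no match yet)
Bit 5: prefix='01' -> emit 'd', reset
Bit 6: prefix='1' (no match yet)
Bit 7: prefix='10' (no match yet)
Bit 8: prefix='100' -> emit 'p', reset
Bit 9: prefix='0' (no match yet)
Bit 10: prefix='01' -> emit 'd', reset
Bit 11: prefix='0' (no match yet)
Bit 12: prefix='01' -> emit 'd', reset
Bit 13: prefix='1' (no match yet)
Bit 14: prefix='11' -> emit 'i', reset

Answer: 6 d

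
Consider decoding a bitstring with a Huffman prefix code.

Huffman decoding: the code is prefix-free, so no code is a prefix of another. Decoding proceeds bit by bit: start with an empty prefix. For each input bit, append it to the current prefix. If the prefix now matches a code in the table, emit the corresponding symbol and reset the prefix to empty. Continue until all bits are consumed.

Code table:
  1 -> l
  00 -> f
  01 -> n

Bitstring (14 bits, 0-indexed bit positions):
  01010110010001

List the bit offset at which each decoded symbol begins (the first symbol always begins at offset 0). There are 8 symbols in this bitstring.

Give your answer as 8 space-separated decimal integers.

Answer: 0 2 4 6 7 9 10 12

Derivation:
Bit 0: prefix='0' (no match yet)
Bit 1: prefix='01' -> emit 'n', reset
Bit 2: prefix='0' (no match yet)
Bit 3: prefix='01' -> emit 'n', reset
Bit 4: prefix='0' (no match yet)
Bit 5: prefix='01' -> emit 'n', reset
Bit 6: prefix='1' -> emit 'l', reset
Bit 7: prefix='0' (no match yet)
Bit 8: prefix='00' -> emit 'f', reset
Bit 9: prefix='1' -> emit 'l', reset
Bit 10: prefix='0' (no match yet)
Bit 11: prefix='00' -> emit 'f', reset
Bit 12: prefix='0' (no match yet)
Bit 13: prefix='01' -> emit 'n', reset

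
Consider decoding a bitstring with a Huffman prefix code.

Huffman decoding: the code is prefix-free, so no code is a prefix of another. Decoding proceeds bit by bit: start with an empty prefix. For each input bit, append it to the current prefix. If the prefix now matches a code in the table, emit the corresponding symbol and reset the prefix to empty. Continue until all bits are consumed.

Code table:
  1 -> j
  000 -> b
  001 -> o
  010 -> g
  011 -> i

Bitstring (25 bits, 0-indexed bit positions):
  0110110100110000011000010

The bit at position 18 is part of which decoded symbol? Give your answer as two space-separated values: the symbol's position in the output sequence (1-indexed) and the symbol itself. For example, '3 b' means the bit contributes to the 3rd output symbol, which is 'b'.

Answer: 7 j

Derivation:
Bit 0: prefix='0' (no match yet)
Bit 1: prefix='01' (no match yet)
Bit 2: prefix='011' -> emit 'i', reset
Bit 3: prefix='0' (no match yet)
Bit 4: prefix='01' (no match yet)
Bit 5: prefix='011' -> emit 'i', reset
Bit 6: prefix='0' (no match yet)
Bit 7: prefix='01' (no match yet)
Bit 8: prefix='010' -> emit 'g', reset
Bit 9: prefix='0' (no match yet)
Bit 10: prefix='01' (no match yet)
Bit 11: prefix='011' -> emit 'i', reset
Bit 12: prefix='0' (no match yet)
Bit 13: prefix='00' (no match yet)
Bit 14: prefix='000' -> emit 'b', reset
Bit 15: prefix='0' (no match yet)
Bit 16: prefix='00' (no match yet)
Bit 17: prefix='001' -> emit 'o', reset
Bit 18: prefix='1' -> emit 'j', reset
Bit 19: prefix='0' (no match yet)
Bit 20: prefix='00' (no match yet)
Bit 21: prefix='000' -> emit 'b', reset
Bit 22: prefix='0' (no match yet)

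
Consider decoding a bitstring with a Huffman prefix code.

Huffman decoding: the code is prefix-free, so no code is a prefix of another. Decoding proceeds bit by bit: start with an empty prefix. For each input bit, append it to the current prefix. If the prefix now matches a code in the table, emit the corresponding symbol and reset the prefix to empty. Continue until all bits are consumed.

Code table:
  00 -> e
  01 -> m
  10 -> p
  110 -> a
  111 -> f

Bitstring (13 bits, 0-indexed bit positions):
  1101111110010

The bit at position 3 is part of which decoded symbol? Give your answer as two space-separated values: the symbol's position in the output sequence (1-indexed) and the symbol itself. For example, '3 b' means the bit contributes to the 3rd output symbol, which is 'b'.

Answer: 2 f

Derivation:
Bit 0: prefix='1' (no match yet)
Bit 1: prefix='11' (no match yet)
Bit 2: prefix='110' -> emit 'a', reset
Bit 3: prefix='1' (no match yet)
Bit 4: prefix='11' (no match yet)
Bit 5: prefix='111' -> emit 'f', reset
Bit 6: prefix='1' (no match yet)
Bit 7: prefix='11' (no match yet)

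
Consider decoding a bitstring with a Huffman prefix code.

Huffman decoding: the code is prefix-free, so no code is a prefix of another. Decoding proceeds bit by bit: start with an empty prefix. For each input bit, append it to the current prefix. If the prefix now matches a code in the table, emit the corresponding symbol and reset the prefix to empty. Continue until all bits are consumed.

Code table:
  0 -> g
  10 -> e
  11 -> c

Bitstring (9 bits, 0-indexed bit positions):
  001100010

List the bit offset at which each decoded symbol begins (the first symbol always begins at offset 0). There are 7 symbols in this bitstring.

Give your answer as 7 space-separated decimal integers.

Bit 0: prefix='0' -> emit 'g', reset
Bit 1: prefix='0' -> emit 'g', reset
Bit 2: prefix='1' (no match yet)
Bit 3: prefix='11' -> emit 'c', reset
Bit 4: prefix='0' -> emit 'g', reset
Bit 5: prefix='0' -> emit 'g', reset
Bit 6: prefix='0' -> emit 'g', reset
Bit 7: prefix='1' (no match yet)
Bit 8: prefix='10' -> emit 'e', reset

Answer: 0 1 2 4 5 6 7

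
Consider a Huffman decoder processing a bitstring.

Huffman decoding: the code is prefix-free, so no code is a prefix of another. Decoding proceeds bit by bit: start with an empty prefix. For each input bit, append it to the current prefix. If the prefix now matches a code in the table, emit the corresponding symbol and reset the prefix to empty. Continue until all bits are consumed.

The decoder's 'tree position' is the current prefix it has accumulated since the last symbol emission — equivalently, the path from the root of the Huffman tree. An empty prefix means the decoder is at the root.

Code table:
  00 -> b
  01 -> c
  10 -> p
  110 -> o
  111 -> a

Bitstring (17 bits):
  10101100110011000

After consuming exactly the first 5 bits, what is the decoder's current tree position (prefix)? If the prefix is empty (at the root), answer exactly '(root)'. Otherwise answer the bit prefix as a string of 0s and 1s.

Bit 0: prefix='1' (no match yet)
Bit 1: prefix='10' -> emit 'p', reset
Bit 2: prefix='1' (no match yet)
Bit 3: prefix='10' -> emit 'p', reset
Bit 4: prefix='1' (no match yet)

Answer: 1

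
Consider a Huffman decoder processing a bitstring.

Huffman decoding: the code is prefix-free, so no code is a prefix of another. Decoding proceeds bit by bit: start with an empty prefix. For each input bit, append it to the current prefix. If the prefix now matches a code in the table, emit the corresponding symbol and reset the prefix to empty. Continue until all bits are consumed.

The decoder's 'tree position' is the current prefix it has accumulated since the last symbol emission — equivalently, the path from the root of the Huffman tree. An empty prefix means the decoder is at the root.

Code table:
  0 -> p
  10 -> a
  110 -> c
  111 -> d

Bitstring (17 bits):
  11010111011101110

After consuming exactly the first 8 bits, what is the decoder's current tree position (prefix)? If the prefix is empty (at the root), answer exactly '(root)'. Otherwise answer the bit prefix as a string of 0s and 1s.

Bit 0: prefix='1' (no match yet)
Bit 1: prefix='11' (no match yet)
Bit 2: prefix='110' -> emit 'c', reset
Bit 3: prefix='1' (no match yet)
Bit 4: prefix='10' -> emit 'a', reset
Bit 5: prefix='1' (no match yet)
Bit 6: prefix='11' (no match yet)
Bit 7: prefix='111' -> emit 'd', reset

Answer: (root)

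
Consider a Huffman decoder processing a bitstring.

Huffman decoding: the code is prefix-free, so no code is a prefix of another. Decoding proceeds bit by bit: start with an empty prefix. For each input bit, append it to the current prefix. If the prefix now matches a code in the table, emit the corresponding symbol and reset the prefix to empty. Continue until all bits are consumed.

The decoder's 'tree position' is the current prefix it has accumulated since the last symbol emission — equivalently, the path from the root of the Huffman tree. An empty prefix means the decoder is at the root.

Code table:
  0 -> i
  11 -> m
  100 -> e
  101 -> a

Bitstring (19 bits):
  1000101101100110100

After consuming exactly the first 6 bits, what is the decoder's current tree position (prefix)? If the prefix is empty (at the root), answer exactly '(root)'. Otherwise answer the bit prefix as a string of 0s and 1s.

Answer: 10

Derivation:
Bit 0: prefix='1' (no match yet)
Bit 1: prefix='10' (no match yet)
Bit 2: prefix='100' -> emit 'e', reset
Bit 3: prefix='0' -> emit 'i', reset
Bit 4: prefix='1' (no match yet)
Bit 5: prefix='10' (no match yet)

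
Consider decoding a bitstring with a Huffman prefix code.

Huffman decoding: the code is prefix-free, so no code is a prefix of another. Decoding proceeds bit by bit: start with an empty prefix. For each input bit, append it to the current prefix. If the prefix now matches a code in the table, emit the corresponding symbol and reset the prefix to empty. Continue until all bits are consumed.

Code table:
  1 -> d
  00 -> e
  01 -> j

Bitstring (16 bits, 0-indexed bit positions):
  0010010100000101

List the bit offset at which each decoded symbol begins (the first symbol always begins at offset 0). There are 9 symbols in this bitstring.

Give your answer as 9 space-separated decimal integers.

Answer: 0 2 3 5 6 8 10 12 14

Derivation:
Bit 0: prefix='0' (no match yet)
Bit 1: prefix='00' -> emit 'e', reset
Bit 2: prefix='1' -> emit 'd', reset
Bit 3: prefix='0' (no match yet)
Bit 4: prefix='00' -> emit 'e', reset
Bit 5: prefix='1' -> emit 'd', reset
Bit 6: prefix='0' (no match yet)
Bit 7: prefix='01' -> emit 'j', reset
Bit 8: prefix='0' (no match yet)
Bit 9: prefix='00' -> emit 'e', reset
Bit 10: prefix='0' (no match yet)
Bit 11: prefix='00' -> emit 'e', reset
Bit 12: prefix='0' (no match yet)
Bit 13: prefix='01' -> emit 'j', reset
Bit 14: prefix='0' (no match yet)
Bit 15: prefix='01' -> emit 'j', reset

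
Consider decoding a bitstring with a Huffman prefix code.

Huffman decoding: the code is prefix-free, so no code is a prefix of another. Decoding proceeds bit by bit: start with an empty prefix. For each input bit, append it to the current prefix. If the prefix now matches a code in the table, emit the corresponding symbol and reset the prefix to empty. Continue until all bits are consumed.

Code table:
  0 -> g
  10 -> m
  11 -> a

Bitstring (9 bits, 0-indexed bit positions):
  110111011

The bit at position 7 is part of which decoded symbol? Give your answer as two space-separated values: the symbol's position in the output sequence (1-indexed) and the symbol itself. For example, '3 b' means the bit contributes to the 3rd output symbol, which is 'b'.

Answer: 5 a

Derivation:
Bit 0: prefix='1' (no match yet)
Bit 1: prefix='11' -> emit 'a', reset
Bit 2: prefix='0' -> emit 'g', reset
Bit 3: prefix='1' (no match yet)
Bit 4: prefix='11' -> emit 'a', reset
Bit 5: prefix='1' (no match yet)
Bit 6: prefix='10' -> emit 'm', reset
Bit 7: prefix='1' (no match yet)
Bit 8: prefix='11' -> emit 'a', reset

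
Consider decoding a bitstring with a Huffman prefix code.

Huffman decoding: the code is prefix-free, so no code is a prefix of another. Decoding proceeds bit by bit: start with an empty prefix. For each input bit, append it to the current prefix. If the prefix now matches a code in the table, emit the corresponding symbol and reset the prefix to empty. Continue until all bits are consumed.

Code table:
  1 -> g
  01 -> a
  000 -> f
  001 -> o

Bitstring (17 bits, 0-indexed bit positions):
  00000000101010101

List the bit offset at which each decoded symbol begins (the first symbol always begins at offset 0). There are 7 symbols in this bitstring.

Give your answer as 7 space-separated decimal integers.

Bit 0: prefix='0' (no match yet)
Bit 1: prefix='00' (no match yet)
Bit 2: prefix='000' -> emit 'f', reset
Bit 3: prefix='0' (no match yet)
Bit 4: prefix='00' (no match yet)
Bit 5: prefix='000' -> emit 'f', reset
Bit 6: prefix='0' (no match yet)
Bit 7: prefix='00' (no match yet)
Bit 8: prefix='001' -> emit 'o', reset
Bit 9: prefix='0' (no match yet)
Bit 10: prefix='01' -> emit 'a', reset
Bit 11: prefix='0' (no match yet)
Bit 12: prefix='01' -> emit 'a', reset
Bit 13: prefix='0' (no match yet)
Bit 14: prefix='01' -> emit 'a', reset
Bit 15: prefix='0' (no match yet)
Bit 16: prefix='01' -> emit 'a', reset

Answer: 0 3 6 9 11 13 15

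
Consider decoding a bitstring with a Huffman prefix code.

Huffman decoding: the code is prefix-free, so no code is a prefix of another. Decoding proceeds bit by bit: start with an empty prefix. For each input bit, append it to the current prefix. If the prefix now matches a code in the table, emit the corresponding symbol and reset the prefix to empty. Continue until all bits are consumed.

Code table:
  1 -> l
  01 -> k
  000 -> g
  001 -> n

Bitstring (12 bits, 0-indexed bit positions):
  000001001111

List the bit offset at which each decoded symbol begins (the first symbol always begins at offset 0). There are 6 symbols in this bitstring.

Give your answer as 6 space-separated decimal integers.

Bit 0: prefix='0' (no match yet)
Bit 1: prefix='00' (no match yet)
Bit 2: prefix='000' -> emit 'g', reset
Bit 3: prefix='0' (no match yet)
Bit 4: prefix='00' (no match yet)
Bit 5: prefix='001' -> emit 'n', reset
Bit 6: prefix='0' (no match yet)
Bit 7: prefix='00' (no match yet)
Bit 8: prefix='001' -> emit 'n', reset
Bit 9: prefix='1' -> emit 'l', reset
Bit 10: prefix='1' -> emit 'l', reset
Bit 11: prefix='1' -> emit 'l', reset

Answer: 0 3 6 9 10 11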